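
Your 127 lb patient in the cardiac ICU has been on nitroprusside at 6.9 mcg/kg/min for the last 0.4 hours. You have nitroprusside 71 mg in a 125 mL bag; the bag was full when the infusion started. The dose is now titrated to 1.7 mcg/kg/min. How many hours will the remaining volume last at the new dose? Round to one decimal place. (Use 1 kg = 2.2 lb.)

Initial rate:
Weight = 127 lb ÷ 2.2 lb/kg = 57.72727 kg
Dose = 6.9 mcg/kg/min × 57.72727 kg = 398.3182 mcg/min
398.3182 mcg/min × 60 min/hr = 23899.09 mcg/hr
Concentration = 71 mg ÷ 125 mL = 0.568 mg/mL = 568 mcg/mL
Rate = 23899.09 mcg/hr ÷ 568 mcg/mL = 42.07586 mL/hr
Volume infused so far = 42.07586 mL/hr × 0.4 hr = 16.83035 mL
Volume remaining = 125 − 16.83035 = 108.1697 mL
New rate:
Dose = 1.7 mcg/kg/min × 57.72727 kg = 98.13636 mcg/min
98.13636 mcg/min × 60 min/hr = 5888.182 mcg/hr
Rate = 5888.182 mcg/hr ÷ 568 mcg/mL = 10.36652 mL/hr
Time remaining = 108.1697 mL ÷ 10.36652 mL/hr = 10.43452 hr

10.4 hours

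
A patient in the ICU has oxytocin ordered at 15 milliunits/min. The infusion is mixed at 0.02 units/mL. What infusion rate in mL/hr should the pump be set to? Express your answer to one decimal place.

45.0 mL/hr

15 milliunits/min × 60 min/hr = 900 milliunits/hr
Concentration = 0.02 units/mL = 20 milliunits/mL
Rate = 900 milliunits/hr ÷ 20 milliunits/mL = 45 mL/hr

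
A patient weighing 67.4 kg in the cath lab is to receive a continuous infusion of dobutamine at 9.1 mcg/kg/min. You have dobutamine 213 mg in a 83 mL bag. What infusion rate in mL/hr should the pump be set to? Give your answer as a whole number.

14 mL/hr

Dose = 9.1 mcg/kg/min × 67.4 kg = 613.34 mcg/min
613.34 mcg/min × 60 min/hr = 36800.4 mcg/hr
Concentration = 213 mg ÷ 83 mL = 2.566265 mg/mL = 2566.265 mcg/mL
Rate = 36800.4 mcg/hr ÷ 2566.265 mcg/mL = 14.34006 mL/hr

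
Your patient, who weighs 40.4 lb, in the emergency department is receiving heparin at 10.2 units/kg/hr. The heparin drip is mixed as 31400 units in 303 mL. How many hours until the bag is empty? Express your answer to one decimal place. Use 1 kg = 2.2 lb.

167.6 hours

Weight = 40.4 lb ÷ 2.2 lb/kg = 18.36364 kg
Dose = 10.2 units/kg/hr × 18.36364 kg = 187.3091 units/hr
Concentration = 31400 units ÷ 303 mL = 103.6304 units/mL
Rate = 187.3091 units/hr ÷ 103.6304 units/mL = 1.807473 mL/hr
Duration = 303 mL ÷ 1.807473 mL/hr = 167.6374 hr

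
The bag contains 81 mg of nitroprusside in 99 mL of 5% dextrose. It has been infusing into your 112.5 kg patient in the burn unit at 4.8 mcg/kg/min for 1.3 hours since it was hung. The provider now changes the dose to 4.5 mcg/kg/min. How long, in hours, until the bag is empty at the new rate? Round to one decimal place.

Initial rate:
Dose = 4.8 mcg/kg/min × 112.5 kg = 540 mcg/min
540 mcg/min × 60 min/hr = 32400 mcg/hr
Concentration = 81 mg ÷ 99 mL = 0.8181818 mg/mL = 818.1818 mcg/mL
Rate = 32400 mcg/hr ÷ 818.1818 mcg/mL = 39.6 mL/hr
Volume infused so far = 39.6 mL/hr × 1.3 hr = 51.48 mL
Volume remaining = 99 − 51.48 = 47.52 mL
New rate:
Dose = 4.5 mcg/kg/min × 112.5 kg = 506.25 mcg/min
506.25 mcg/min × 60 min/hr = 30375 mcg/hr
Rate = 30375 mcg/hr ÷ 818.1818 mcg/mL = 37.125 mL/hr
Time remaining = 47.52 mL ÷ 37.125 mL/hr = 1.28 hr

1.3 hours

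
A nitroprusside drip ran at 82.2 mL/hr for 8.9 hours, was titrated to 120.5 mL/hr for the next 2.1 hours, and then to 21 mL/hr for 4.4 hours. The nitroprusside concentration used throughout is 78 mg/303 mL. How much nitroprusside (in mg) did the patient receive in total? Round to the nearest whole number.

277 mg

Concentration = 78 mg ÷ 303 mL = 0.2574257 mg/mL
Stage 1: 82.2 mL/hr × 8.9 hr = 731.58 mL → 731.58 mL × 0.2574257 mg/mL = 188.3275 mg
Stage 2: 120.5 mL/hr × 2.1 hr = 253.05 mL → 253.05 mL × 0.2574257 mg/mL = 65.14158 mg
Stage 3: 21 mL/hr × 4.4 hr = 92.4 mL → 92.4 mL × 0.2574257 mg/mL = 23.78614 mg
Total = 188.3275 + 65.14158 + 23.78614 = 277.2552 mg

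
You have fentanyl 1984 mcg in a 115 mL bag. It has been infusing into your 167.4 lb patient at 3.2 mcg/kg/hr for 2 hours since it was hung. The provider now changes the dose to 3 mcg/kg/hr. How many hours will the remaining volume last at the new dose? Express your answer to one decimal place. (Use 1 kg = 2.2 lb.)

6.6 hours

Initial rate:
Weight = 167.4 lb ÷ 2.2 lb/kg = 76.09091 kg
Dose = 3.2 mcg/kg/hr × 76.09091 kg = 243.4909 mcg/hr
Concentration = 1984 mcg ÷ 115 mL = 17.25217 mcg/mL
Rate = 243.4909 mcg/hr ÷ 17.25217 mcg/mL = 14.11364 mL/hr
Volume infused so far = 14.11364 mL/hr × 2 hr = 28.22727 mL
Volume remaining = 115 − 28.22727 = 86.77273 mL
New rate:
Dose = 3 mcg/kg/hr × 76.09091 kg = 228.2727 mcg/hr
Rate = 228.2727 mcg/hr ÷ 17.25217 mcg/mL = 13.23153 mL/hr
Time remaining = 86.77273 mL ÷ 13.23153 mL/hr = 6.558025 hr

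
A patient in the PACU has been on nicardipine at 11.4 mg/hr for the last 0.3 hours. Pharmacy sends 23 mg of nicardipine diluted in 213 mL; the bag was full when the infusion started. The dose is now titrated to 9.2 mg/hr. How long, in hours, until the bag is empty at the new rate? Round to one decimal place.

2.1 hours

Initial rate:
Concentration = 23 mg ÷ 213 mL = 0.1079812 mg/mL
Rate = 11.4 mg/hr ÷ 0.1079812 mg/mL = 105.5739 mL/hr
Volume infused so far = 105.5739 mL/hr × 0.3 hr = 31.67217 mL
Volume remaining = 213 − 31.67217 = 181.3278 mL
New rate:
Rate = 9.2 mg/hr ÷ 0.1079812 mg/mL = 85.2 mL/hr
Time remaining = 181.3278 mL ÷ 85.2 mL/hr = 2.128261 hr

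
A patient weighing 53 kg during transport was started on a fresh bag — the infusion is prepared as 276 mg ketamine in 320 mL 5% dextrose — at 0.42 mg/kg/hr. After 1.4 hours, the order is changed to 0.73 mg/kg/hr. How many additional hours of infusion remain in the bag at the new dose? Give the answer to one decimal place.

6.3 hours

Initial rate:
Dose = 0.42 mg/kg/hr × 53 kg = 22.26 mg/hr
Concentration = 276 mg ÷ 320 mL = 0.8625 mg/mL
Rate = 22.26 mg/hr ÷ 0.8625 mg/mL = 25.8087 mL/hr
Volume infused so far = 25.8087 mL/hr × 1.4 hr = 36.13217 mL
Volume remaining = 320 − 36.13217 = 283.8678 mL
New rate:
Dose = 0.73 mg/kg/hr × 53 kg = 38.69 mg/hr
Rate = 38.69 mg/hr ÷ 0.8625 mg/mL = 44.85797 mL/hr
Time remaining = 283.8678 mL ÷ 44.85797 mL/hr = 6.328147 hr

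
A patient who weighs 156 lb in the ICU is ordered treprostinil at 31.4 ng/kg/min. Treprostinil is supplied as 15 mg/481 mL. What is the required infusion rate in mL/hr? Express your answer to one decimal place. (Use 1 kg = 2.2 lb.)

4.3 mL/hr

Weight = 156 lb ÷ 2.2 lb/kg = 70.90909 kg
Dose = 31.4 ng/kg/min × 70.90909 kg = 2226.545 ng/min
2226.545 ng/min × 60 min/hr = 133592.7 ng/hr
Concentration = 15 mg ÷ 481 mL = 0.03118503 mg/mL = 31185.03 ng/mL
Rate = 133592.7 ng/hr ÷ 31185.03 ng/mL = 4.283873 mL/hr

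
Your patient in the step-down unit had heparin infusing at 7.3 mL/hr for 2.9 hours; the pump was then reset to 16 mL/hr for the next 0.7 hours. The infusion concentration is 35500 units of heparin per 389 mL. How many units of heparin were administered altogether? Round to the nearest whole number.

Concentration = 35500 units ÷ 389 mL = 91.25964 units/mL
Stage 1: 7.3 mL/hr × 2.9 hr = 21.17 mL → 21.17 mL × 91.25964 units/mL = 1931.967 units
Stage 2: 16 mL/hr × 0.7 hr = 11.2 mL → 11.2 mL × 91.25964 units/mL = 1022.108 units
Total = 1931.967 + 1022.108 = 2954.075 units

2954 units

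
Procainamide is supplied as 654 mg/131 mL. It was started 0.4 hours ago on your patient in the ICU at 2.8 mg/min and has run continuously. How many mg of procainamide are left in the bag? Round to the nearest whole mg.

587 mg

2.8 mg/min × 60 min/hr = 168 mg/hr
Concentration = 654 mg ÷ 131 mL = 4.992366 mg/mL
Rate = 168 mg/hr ÷ 4.992366 mg/mL = 33.65138 mL/hr
Volume infused = 33.65138 mL/hr × 0.4 hr = 13.46055 mL
Volume remaining = 131 − 13.46055 = 117.5394 mL
Drug remaining = 117.5394 mL × 4.992366 mg/mL = 586.8 mg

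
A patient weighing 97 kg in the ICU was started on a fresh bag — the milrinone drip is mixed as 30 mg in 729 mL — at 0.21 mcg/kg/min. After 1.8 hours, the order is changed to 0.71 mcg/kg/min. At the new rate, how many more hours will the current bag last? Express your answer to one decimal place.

Initial rate:
Dose = 0.21 mcg/kg/min × 97 kg = 20.37 mcg/min
20.37 mcg/min × 60 min/hr = 1222.2 mcg/hr
Concentration = 30 mg ÷ 729 mL = 0.04115226 mg/mL = 41.15226 mcg/mL
Rate = 1222.2 mcg/hr ÷ 41.15226 mcg/mL = 29.69946 mL/hr
Volume infused so far = 29.69946 mL/hr × 1.8 hr = 53.45903 mL
Volume remaining = 729 − 53.45903 = 675.541 mL
New rate:
Dose = 0.71 mcg/kg/min × 97 kg = 68.87 mcg/min
68.87 mcg/min × 60 min/hr = 4132.2 mcg/hr
Rate = 4132.2 mcg/hr ÷ 41.15226 mcg/mL = 100.4125 mL/hr
Time remaining = 675.541 mL ÷ 100.4125 mL/hr = 6.727661 hr

6.7 hours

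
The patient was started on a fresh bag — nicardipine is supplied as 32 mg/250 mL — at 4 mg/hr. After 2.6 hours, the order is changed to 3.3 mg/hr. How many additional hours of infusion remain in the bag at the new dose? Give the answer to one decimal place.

6.5 hours

Initial rate:
Concentration = 32 mg ÷ 250 mL = 0.128 mg/mL
Rate = 4 mg/hr ÷ 0.128 mg/mL = 31.25 mL/hr
Volume infused so far = 31.25 mL/hr × 2.6 hr = 81.25 mL
Volume remaining = 250 − 81.25 = 168.75 mL
New rate:
Rate = 3.3 mg/hr ÷ 0.128 mg/mL = 25.78125 mL/hr
Time remaining = 168.75 mL ÷ 25.78125 mL/hr = 6.545455 hr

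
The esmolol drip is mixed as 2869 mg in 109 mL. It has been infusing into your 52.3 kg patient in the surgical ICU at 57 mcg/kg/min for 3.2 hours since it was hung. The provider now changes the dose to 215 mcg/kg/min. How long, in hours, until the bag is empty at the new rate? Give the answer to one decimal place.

3.4 hours

Initial rate:
Dose = 57 mcg/kg/min × 52.3 kg = 2981.1 mcg/min
2981.1 mcg/min × 60 min/hr = 178866 mcg/hr
Concentration = 2869 mg ÷ 109 mL = 26.3211 mg/mL = 26321.1 mcg/mL
Rate = 178866 mcg/hr ÷ 26321.1 mcg/mL = 6.795536 mL/hr
Volume infused so far = 6.795536 mL/hr × 3.2 hr = 21.74572 mL
Volume remaining = 109 − 21.74572 = 87.25428 mL
New rate:
Dose = 215 mcg/kg/min × 52.3 kg = 11244.5 mcg/min
11244.5 mcg/min × 60 min/hr = 674670 mcg/hr
Rate = 674670 mcg/hr ÷ 26321.1 mcg/mL = 25.63229 mL/hr
Time remaining = 87.25428 mL ÷ 25.63229 mL/hr = 3.404077 hr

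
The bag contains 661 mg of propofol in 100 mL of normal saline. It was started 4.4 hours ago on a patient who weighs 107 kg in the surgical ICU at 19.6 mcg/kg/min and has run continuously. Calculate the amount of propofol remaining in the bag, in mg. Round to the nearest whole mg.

Dose = 19.6 mcg/kg/min × 107 kg = 2097.2 mcg/min
2097.2 mcg/min × 60 min/hr = 125832 mcg/hr
Concentration = 661 mg ÷ 100 mL = 6.61 mg/mL = 6610 mcg/mL
Rate = 125832 mcg/hr ÷ 6610 mcg/mL = 19.03661 mL/hr
Volume infused = 19.03661 mL/hr × 4.4 hr = 83.76109 mL
Volume remaining = 100 − 83.76109 = 16.23891 mL
Drug remaining = 16.23891 mL × 6610 mcg/mL = 107339.2 mcg = 107.3392 mg

107 mg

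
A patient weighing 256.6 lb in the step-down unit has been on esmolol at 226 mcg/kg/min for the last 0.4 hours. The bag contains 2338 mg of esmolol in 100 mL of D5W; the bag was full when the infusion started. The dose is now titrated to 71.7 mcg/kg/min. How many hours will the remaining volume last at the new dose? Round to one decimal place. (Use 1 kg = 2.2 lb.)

Initial rate:
Weight = 256.6 lb ÷ 2.2 lb/kg = 116.6364 kg
Dose = 226 mcg/kg/min × 116.6364 kg = 26359.82 mcg/min
26359.82 mcg/min × 60 min/hr = 1581589 mcg/hr
Concentration = 2338 mg ÷ 100 mL = 23.38 mg/mL = 23380 mcg/mL
Rate = 1581589 mcg/hr ÷ 23380 mcg/mL = 67.6471 mL/hr
Volume infused so far = 67.6471 mL/hr × 0.4 hr = 27.05884 mL
Volume remaining = 100 − 27.05884 = 72.94116 mL
New rate:
Dose = 71.7 mcg/kg/min × 116.6364 kg = 8362.827 mcg/min
8362.827 mcg/min × 60 min/hr = 501769.6 mcg/hr
Rate = 501769.6 mcg/hr ÷ 23380 mcg/mL = 21.46149 mL/hr
Time remaining = 72.94116 mL ÷ 21.46149 mL/hr = 3.3987 hr

3.4 hours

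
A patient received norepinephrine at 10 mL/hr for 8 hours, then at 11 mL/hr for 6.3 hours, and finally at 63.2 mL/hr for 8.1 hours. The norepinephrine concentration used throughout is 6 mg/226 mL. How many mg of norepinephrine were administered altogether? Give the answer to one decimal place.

17.6 mg

Concentration = 6 mg ÷ 226 mL = 0.02654867 mg/mL
Stage 1: 10 mL/hr × 8 hr = 80 mL → 80 mL × 0.02654867 mg/mL = 2.123894 mg
Stage 2: 11 mL/hr × 6.3 hr = 69.3 mL → 69.3 mL × 0.02654867 mg/mL = 1.839823 mg
Stage 3: 63.2 mL/hr × 8.1 hr = 511.92 mL → 511.92 mL × 0.02654867 mg/mL = 13.5908 mg
Total = 2.123894 + 1.839823 + 13.5908 = 17.55451 mg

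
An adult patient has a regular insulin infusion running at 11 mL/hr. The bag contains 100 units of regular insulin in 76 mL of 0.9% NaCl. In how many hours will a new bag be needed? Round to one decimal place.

6.9 hours

Duration = 76 mL ÷ 11 mL/hr = 6.909091 hr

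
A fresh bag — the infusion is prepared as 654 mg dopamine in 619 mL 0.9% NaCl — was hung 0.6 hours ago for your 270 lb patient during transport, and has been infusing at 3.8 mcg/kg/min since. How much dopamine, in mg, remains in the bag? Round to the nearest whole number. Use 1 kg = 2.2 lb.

637 mg

Weight = 270 lb ÷ 2.2 lb/kg = 122.7273 kg
Dose = 3.8 mcg/kg/min × 122.7273 kg = 466.3636 mcg/min
466.3636 mcg/min × 60 min/hr = 27981.82 mcg/hr
Concentration = 654 mg ÷ 619 mL = 1.056543 mg/mL = 1056.543 mcg/mL
Rate = 27981.82 mcg/hr ÷ 1056.543 mcg/mL = 26.48432 mL/hr
Volume infused = 26.48432 mL/hr × 0.6 hr = 15.89059 mL
Volume remaining = 619 − 15.89059 = 603.1094 mL
Drug remaining = 603.1094 mL × 1056.543 mcg/mL = 637210.9 mcg = 637.2109 mg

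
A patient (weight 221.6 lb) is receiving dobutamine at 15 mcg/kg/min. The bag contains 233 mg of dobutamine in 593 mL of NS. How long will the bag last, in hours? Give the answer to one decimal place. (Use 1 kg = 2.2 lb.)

2.6 hours

Weight = 221.6 lb ÷ 2.2 lb/kg = 100.7273 kg
Dose = 15 mcg/kg/min × 100.7273 kg = 1510.909 mcg/min
1510.909 mcg/min × 60 min/hr = 90654.55 mcg/hr
Concentration = 233 mg ÷ 593 mL = 0.3929174 mg/mL = 392.9174 mcg/mL
Rate = 90654.55 mcg/hr ÷ 392.9174 mcg/mL = 230.7217 mL/hr
Duration = 593 mL ÷ 230.7217 mL/hr = 2.570197 hr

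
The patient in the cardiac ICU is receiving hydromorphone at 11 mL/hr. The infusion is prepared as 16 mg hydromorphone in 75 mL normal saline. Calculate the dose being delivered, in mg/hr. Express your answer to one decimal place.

2.3 mg/hr

Concentration = 16 mg ÷ 75 mL = 0.2133333 mg/mL
Drug rate = 11 mL/hr × 0.2133333 mg/mL = 2.346667 mg/hr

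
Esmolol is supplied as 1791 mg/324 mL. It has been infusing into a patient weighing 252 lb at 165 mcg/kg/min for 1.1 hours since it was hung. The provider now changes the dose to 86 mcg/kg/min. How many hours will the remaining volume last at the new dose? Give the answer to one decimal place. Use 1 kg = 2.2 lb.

0.9 hours

Initial rate:
Weight = 252 lb ÷ 2.2 lb/kg = 114.5455 kg
Dose = 165 mcg/kg/min × 114.5455 kg = 18900 mcg/min
18900 mcg/min × 60 min/hr = 1134000 mcg/hr
Concentration = 1791 mg ÷ 324 mL = 5.527778 mg/mL = 5527.778 mcg/mL
Rate = 1134000 mcg/hr ÷ 5527.778 mcg/mL = 205.1457 mL/hr
Volume infused so far = 205.1457 mL/hr × 1.1 hr = 225.6603 mL
Volume remaining = 324 − 225.6603 = 98.3397 mL
New rate:
Dose = 86 mcg/kg/min × 114.5455 kg = 9850.909 mcg/min
9850.909 mcg/min × 60 min/hr = 591054.5 mcg/hr
Rate = 591054.5 mcg/hr ÷ 5527.778 mcg/mL = 106.9244 mL/hr
Time remaining = 98.3397 mL ÷ 106.9244 mL/hr = 0.9197121 hr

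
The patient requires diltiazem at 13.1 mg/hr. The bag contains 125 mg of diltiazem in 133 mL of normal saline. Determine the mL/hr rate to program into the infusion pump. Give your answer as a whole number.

14 mL/hr

Concentration = 125 mg ÷ 133 mL = 0.9398496 mg/mL
Rate = 13.1 mg/hr ÷ 0.9398496 mg/mL = 13.9384 mL/hr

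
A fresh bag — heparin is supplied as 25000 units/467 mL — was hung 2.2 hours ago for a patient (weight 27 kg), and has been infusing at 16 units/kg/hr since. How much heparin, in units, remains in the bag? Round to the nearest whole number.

24050 units

Dose = 16 units/kg/hr × 27 kg = 432 units/hr
Concentration = 25000 units ÷ 467 mL = 53.53319 units/mL
Rate = 432 units/hr ÷ 53.53319 units/mL = 8.06976 mL/hr
Volume infused = 8.06976 mL/hr × 2.2 hr = 17.75347 mL
Volume remaining = 467 − 17.75347 = 449.2465 mL
Drug remaining = 449.2465 mL × 53.53319 units/mL = 24049.6 units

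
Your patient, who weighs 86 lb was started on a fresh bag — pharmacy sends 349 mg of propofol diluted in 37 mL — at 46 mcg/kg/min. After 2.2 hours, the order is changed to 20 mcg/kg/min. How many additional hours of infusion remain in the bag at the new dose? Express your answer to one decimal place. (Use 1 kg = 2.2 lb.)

2.4 hours

Initial rate:
Weight = 86 lb ÷ 2.2 lb/kg = 39.09091 kg
Dose = 46 mcg/kg/min × 39.09091 kg = 1798.182 mcg/min
1798.182 mcg/min × 60 min/hr = 107890.9 mcg/hr
Concentration = 349 mg ÷ 37 mL = 9.432432 mg/mL = 9432.432 mcg/mL
Rate = 107890.9 mcg/hr ÷ 9432.432 mcg/mL = 11.43829 mL/hr
Volume infused so far = 11.43829 mL/hr × 2.2 hr = 25.16424 mL
Volume remaining = 37 − 25.16424 = 11.83576 mL
New rate:
Dose = 20 mcg/kg/min × 39.09091 kg = 781.8182 mcg/min
781.8182 mcg/min × 60 min/hr = 46909.09 mcg/hr
Rate = 46909.09 mcg/hr ÷ 9432.432 mcg/mL = 4.97317 mL/hr
Time remaining = 11.83576 mL ÷ 4.97317 mL/hr = 2.379922 hr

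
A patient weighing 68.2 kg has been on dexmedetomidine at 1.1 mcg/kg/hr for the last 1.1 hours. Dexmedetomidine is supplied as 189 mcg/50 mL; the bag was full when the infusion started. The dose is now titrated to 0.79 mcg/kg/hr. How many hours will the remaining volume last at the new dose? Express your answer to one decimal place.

Initial rate:
Dose = 1.1 mcg/kg/hr × 68.2 kg = 75.02 mcg/hr
Concentration = 189 mcg ÷ 50 mL = 3.78 mcg/mL
Rate = 75.02 mcg/hr ÷ 3.78 mcg/mL = 19.84656 mL/hr
Volume infused so far = 19.84656 mL/hr × 1.1 hr = 21.83122 mL
Volume remaining = 50 − 21.83122 = 28.16878 mL
New rate:
Dose = 0.79 mcg/kg/hr × 68.2 kg = 53.878 mcg/hr
Rate = 53.878 mcg/hr ÷ 3.78 mcg/mL = 14.25344 mL/hr
Time remaining = 28.16878 mL ÷ 14.25344 mL/hr = 1.97628 hr

2.0 hours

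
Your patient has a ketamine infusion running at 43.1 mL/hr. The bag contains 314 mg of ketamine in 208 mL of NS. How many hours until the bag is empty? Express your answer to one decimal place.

4.8 hours

Duration = 208 mL ÷ 43.1 mL/hr = 4.825986 hr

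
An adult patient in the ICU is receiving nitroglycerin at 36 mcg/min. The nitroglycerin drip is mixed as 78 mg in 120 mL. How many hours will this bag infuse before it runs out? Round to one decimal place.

36.1 hours

36 mcg/min × 60 min/hr = 2160 mcg/hr
Concentration = 78 mg ÷ 120 mL = 0.65 mg/mL = 650 mcg/mL
Rate = 2160 mcg/hr ÷ 650 mcg/mL = 3.323077 mL/hr
Duration = 120 mL ÷ 3.323077 mL/hr = 36.11111 hr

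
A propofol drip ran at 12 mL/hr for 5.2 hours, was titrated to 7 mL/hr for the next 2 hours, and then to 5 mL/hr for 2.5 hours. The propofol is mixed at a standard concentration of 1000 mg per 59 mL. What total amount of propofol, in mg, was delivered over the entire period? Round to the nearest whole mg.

1507 mg

Concentration = 1000 mg ÷ 59 mL = 16.94915 mg/mL
Stage 1: 12 mL/hr × 5.2 hr = 62.4 mL → 62.4 mL × 16.94915 mg/mL = 1057.627 mg
Stage 2: 7 mL/hr × 2 hr = 14 mL → 14 mL × 16.94915 mg/mL = 237.2881 mg
Stage 3: 5 mL/hr × 2.5 hr = 12.5 mL → 12.5 mL × 16.94915 mg/mL = 211.8644 mg
Total = 1057.627 + 237.2881 + 211.8644 = 1506.78 mg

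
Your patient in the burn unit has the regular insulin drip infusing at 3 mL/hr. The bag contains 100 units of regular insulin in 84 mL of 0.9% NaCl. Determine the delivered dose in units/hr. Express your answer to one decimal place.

Concentration = 100 units ÷ 84 mL = 1.190476 units/mL
Drug rate = 3 mL/hr × 1.190476 units/mL = 3.571429 units/hr

3.6 units/hr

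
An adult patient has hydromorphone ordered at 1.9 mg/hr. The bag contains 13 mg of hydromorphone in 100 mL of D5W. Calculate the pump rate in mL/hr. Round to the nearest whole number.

15 mL/hr

Concentration = 13 mg ÷ 100 mL = 0.13 mg/mL
Rate = 1.9 mg/hr ÷ 0.13 mg/mL = 14.61538 mL/hr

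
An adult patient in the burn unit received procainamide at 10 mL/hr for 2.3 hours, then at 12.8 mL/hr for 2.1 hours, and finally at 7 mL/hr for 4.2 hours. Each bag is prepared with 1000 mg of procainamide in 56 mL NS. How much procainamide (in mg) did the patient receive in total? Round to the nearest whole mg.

Concentration = 1000 mg ÷ 56 mL = 17.85714 mg/mL
Stage 1: 10 mL/hr × 2.3 hr = 23 mL → 23 mL × 17.85714 mg/mL = 410.7143 mg
Stage 2: 12.8 mL/hr × 2.1 hr = 26.88 mL → 26.88 mL × 17.85714 mg/mL = 480 mg
Stage 3: 7 mL/hr × 4.2 hr = 29.4 mL → 29.4 mL × 17.85714 mg/mL = 525 mg
Total = 410.7143 + 480 + 525 = 1415.714 mg

1416 mg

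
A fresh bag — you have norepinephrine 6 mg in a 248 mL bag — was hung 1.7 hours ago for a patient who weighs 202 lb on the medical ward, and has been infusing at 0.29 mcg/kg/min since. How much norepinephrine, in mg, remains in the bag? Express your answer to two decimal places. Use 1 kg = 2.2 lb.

3.28 mg

Weight = 202 lb ÷ 2.2 lb/kg = 91.81818 kg
Dose = 0.29 mcg/kg/min × 91.81818 kg = 26.62727 mcg/min
26.62727 mcg/min × 60 min/hr = 1597.636 mcg/hr
Concentration = 6 mg ÷ 248 mL = 0.02419355 mg/mL = 24.19355 mcg/mL
Rate = 1597.636 mcg/hr ÷ 24.19355 mcg/mL = 66.03564 mL/hr
Volume infused = 66.03564 mL/hr × 1.7 hr = 112.2606 mL
Volume remaining = 248 − 112.2606 = 135.7394 mL
Drug remaining = 135.7394 mL × 24.19355 mcg/mL = 3284.018 mcg = 3.284018 mg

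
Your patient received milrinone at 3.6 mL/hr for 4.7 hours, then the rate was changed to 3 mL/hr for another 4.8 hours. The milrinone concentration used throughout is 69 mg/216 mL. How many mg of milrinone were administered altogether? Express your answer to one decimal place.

Concentration = 69 mg ÷ 216 mL = 0.3194444 mg/mL
Stage 1: 3.6 mL/hr × 4.7 hr = 16.92 mL → 16.92 mL × 0.3194444 mg/mL = 5.405 mg
Stage 2: 3 mL/hr × 4.8 hr = 14.4 mL → 14.4 mL × 0.3194444 mg/mL = 4.6 mg
Total = 5.405 + 4.6 = 10.005 mg

10.0 mg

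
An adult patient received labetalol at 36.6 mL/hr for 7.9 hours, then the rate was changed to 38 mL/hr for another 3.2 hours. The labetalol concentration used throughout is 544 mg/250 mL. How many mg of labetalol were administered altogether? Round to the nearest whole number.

Concentration = 544 mg ÷ 250 mL = 2.176 mg/mL
Stage 1: 36.6 mL/hr × 7.9 hr = 289.14 mL → 289.14 mL × 2.176 mg/mL = 629.1686 mg
Stage 2: 38 mL/hr × 3.2 hr = 121.6 mL → 121.6 mL × 2.176 mg/mL = 264.6016 mg
Total = 629.1686 + 264.6016 = 893.7702 mg

894 mg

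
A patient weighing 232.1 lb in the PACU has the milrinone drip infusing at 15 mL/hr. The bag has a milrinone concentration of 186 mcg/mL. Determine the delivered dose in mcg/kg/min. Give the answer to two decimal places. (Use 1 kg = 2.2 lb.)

Weight = 232.1 lb ÷ 2.2 lb/kg = 105.5 kg
Drug rate = 15 mL/hr × 186 mcg/mL = 2790 mcg/hr
2790 mcg/hr ÷ 60 min/hr = 46.5 mcg/min
46.5 mcg/min ÷ 105.5 kg = 0.4407583 mcg/kg/min

0.44 mcg/kg/min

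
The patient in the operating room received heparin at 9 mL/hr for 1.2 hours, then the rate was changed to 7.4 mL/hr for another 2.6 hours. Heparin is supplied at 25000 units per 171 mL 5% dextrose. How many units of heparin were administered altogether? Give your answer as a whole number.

Concentration = 25000 units ÷ 171 mL = 146.1988 units/mL
Stage 1: 9 mL/hr × 1.2 hr = 10.8 mL → 10.8 mL × 146.1988 units/mL = 1578.947 units
Stage 2: 7.4 mL/hr × 2.6 hr = 19.24 mL → 19.24 mL × 146.1988 units/mL = 2812.865 units
Total = 1578.947 + 2812.865 = 4391.813 units

4392 units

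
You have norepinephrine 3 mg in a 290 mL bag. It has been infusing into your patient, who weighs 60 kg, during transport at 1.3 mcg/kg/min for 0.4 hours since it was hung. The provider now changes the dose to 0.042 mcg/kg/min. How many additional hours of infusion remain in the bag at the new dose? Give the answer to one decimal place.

Initial rate:
Dose = 1.3 mcg/kg/min × 60 kg = 78 mcg/min
78 mcg/min × 60 min/hr = 4680 mcg/hr
Concentration = 3 mg ÷ 290 mL = 0.01034483 mg/mL = 10.34483 mcg/mL
Rate = 4680 mcg/hr ÷ 10.34483 mcg/mL = 452.4 mL/hr
Volume infused so far = 452.4 mL/hr × 0.4 hr = 180.96 mL
Volume remaining = 290 − 180.96 = 109.04 mL
New rate:
Dose = 0.042 mcg/kg/min × 60 kg = 2.52 mcg/min
2.52 mcg/min × 60 min/hr = 151.2 mcg/hr
Rate = 151.2 mcg/hr ÷ 10.34483 mcg/mL = 14.616 mL/hr
Time remaining = 109.04 mL ÷ 14.616 mL/hr = 7.460317 hr

7.5 hours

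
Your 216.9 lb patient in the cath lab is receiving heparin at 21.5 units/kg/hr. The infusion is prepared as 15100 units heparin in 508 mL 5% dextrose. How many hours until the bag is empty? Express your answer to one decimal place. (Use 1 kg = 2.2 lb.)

Weight = 216.9 lb ÷ 2.2 lb/kg = 98.59091 kg
Dose = 21.5 units/kg/hr × 98.59091 kg = 2119.705 units/hr
Concentration = 15100 units ÷ 508 mL = 29.72441 units/mL
Rate = 2119.705 units/hr ÷ 29.72441 units/mL = 71.31191 mL/hr
Duration = 508 mL ÷ 71.31191 mL/hr = 7.123634 hr

7.1 hours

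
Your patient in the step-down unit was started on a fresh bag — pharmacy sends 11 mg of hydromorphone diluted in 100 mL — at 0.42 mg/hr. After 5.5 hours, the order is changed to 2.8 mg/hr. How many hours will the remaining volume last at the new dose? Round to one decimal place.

3.1 hours

Initial rate:
Concentration = 11 mg ÷ 100 mL = 0.11 mg/mL
Rate = 0.42 mg/hr ÷ 0.11 mg/mL = 3.818182 mL/hr
Volume infused so far = 3.818182 mL/hr × 5.5 hr = 21 mL
Volume remaining = 100 − 21 = 79 mL
New rate:
Rate = 2.8 mg/hr ÷ 0.11 mg/mL = 25.45455 mL/hr
Time remaining = 79 mL ÷ 25.45455 mL/hr = 3.103571 hr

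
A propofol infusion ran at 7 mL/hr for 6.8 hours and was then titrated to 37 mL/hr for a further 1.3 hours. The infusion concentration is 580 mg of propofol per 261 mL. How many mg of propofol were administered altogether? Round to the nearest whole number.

213 mg

Concentration = 580 mg ÷ 261 mL = 2.222222 mg/mL
Stage 1: 7 mL/hr × 6.8 hr = 47.6 mL → 47.6 mL × 2.222222 mg/mL = 105.7778 mg
Stage 2: 37 mL/hr × 1.3 hr = 48.1 mL → 48.1 mL × 2.222222 mg/mL = 106.8889 mg
Total = 105.7778 + 106.8889 = 212.6667 mg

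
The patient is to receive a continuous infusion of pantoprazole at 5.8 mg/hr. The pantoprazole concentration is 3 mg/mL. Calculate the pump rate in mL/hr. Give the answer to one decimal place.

1.9 mL/hr

Rate = 5.8 mg/hr ÷ 3 mg/mL = 1.933333 mL/hr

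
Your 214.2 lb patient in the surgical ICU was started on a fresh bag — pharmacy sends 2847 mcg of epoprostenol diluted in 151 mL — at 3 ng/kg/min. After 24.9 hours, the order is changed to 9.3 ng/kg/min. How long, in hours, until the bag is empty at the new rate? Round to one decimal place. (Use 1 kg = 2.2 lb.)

Initial rate:
Weight = 214.2 lb ÷ 2.2 lb/kg = 97.36364 kg
Dose = 3 ng/kg/min × 97.36364 kg = 292.0909 ng/min
292.0909 ng/min × 60 min/hr = 17525.45 ng/hr
Concentration = 2847 mcg ÷ 151 mL = 18.8543 mcg/mL = 18854.3 ng/mL
Rate = 17525.45 ng/hr ÷ 18854.3 ng/mL = 0.9295201 mL/hr
Volume infused so far = 0.9295201 mL/hr × 24.9 hr = 23.14505 mL
Volume remaining = 151 − 23.14505 = 127.855 mL
New rate:
Dose = 9.3 ng/kg/min × 97.36364 kg = 905.4818 ng/min
905.4818 ng/min × 60 min/hr = 54328.91 ng/hr
Rate = 54328.91 ng/hr ÷ 18854.3 ng/mL = 2.881512 mL/hr
Time remaining = 127.855 mL ÷ 2.881512 mL/hr = 44.37078 hr

44.4 hours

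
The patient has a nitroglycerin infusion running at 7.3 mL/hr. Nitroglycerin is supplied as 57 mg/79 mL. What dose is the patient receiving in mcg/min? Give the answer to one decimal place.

87.8 mcg/min

Concentration = 57 mg ÷ 79 mL = 0.721519 mg/mL = 721.519 mcg/mL
Drug rate = 7.3 mL/hr × 721.519 mcg/mL = 5267.089 mcg/hr
5267.089 mcg/hr ÷ 60 min/hr = 87.78481 mcg/min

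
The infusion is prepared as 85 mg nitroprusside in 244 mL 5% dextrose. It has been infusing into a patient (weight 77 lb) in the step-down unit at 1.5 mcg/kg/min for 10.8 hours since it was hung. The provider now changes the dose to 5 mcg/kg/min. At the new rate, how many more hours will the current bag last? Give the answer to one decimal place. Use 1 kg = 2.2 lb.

Initial rate:
Weight = 77 lb ÷ 2.2 lb/kg = 35 kg
Dose = 1.5 mcg/kg/min × 35 kg = 52.5 mcg/min
52.5 mcg/min × 60 min/hr = 3150 mcg/hr
Concentration = 85 mg ÷ 244 mL = 0.3483607 mg/mL = 348.3607 mcg/mL
Rate = 3150 mcg/hr ÷ 348.3607 mcg/mL = 9.042353 mL/hr
Volume infused so far = 9.042353 mL/hr × 10.8 hr = 97.65741 mL
Volume remaining = 244 − 97.65741 = 146.3426 mL
New rate:
Dose = 5 mcg/kg/min × 35 kg = 175 mcg/min
175 mcg/min × 60 min/hr = 10500 mcg/hr
Rate = 10500 mcg/hr ÷ 348.3607 mcg/mL = 30.14118 mL/hr
Time remaining = 146.3426 mL ÷ 30.14118 mL/hr = 4.855238 hr

4.9 hours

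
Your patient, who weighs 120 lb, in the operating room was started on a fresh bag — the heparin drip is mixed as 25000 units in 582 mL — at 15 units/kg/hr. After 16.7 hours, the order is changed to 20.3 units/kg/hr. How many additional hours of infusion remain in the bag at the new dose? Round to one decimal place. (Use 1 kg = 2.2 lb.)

10.2 hours

Initial rate:
Weight = 120 lb ÷ 2.2 lb/kg = 54.54545 kg
Dose = 15 units/kg/hr × 54.54545 kg = 818.1818 units/hr
Concentration = 25000 units ÷ 582 mL = 42.95533 units/mL
Rate = 818.1818 units/hr ÷ 42.95533 units/mL = 19.04727 mL/hr
Volume infused so far = 19.04727 mL/hr × 16.7 hr = 318.0895 mL
Volume remaining = 582 − 318.0895 = 263.9105 mL
New rate:
Dose = 20.3 units/kg/hr × 54.54545 kg = 1107.273 units/hr
Rate = 1107.273 units/hr ÷ 42.95533 units/mL = 25.77731 mL/hr
Time remaining = 263.9105 mL ÷ 25.77731 mL/hr = 10.2381 hr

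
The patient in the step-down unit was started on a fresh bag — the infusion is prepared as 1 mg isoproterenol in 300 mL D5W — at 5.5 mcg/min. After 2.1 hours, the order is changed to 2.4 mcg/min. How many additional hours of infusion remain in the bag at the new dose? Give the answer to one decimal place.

Initial rate:
5.5 mcg/min × 60 min/hr = 330 mcg/hr
Concentration = 1 mg ÷ 300 mL = 0.003333333 mg/mL = 3.333333 mcg/mL
Rate = 330 mcg/hr ÷ 3.333333 mcg/mL = 99 mL/hr
Volume infused so far = 99 mL/hr × 2.1 hr = 207.9 mL
Volume remaining = 300 − 207.9 = 92.1 mL
New rate:
2.4 mcg/min × 60 min/hr = 144 mcg/hr
Rate = 144 mcg/hr ÷ 3.333333 mcg/mL = 43.2 mL/hr
Time remaining = 92.1 mL ÷ 43.2 mL/hr = 2.131944 hr

2.1 hours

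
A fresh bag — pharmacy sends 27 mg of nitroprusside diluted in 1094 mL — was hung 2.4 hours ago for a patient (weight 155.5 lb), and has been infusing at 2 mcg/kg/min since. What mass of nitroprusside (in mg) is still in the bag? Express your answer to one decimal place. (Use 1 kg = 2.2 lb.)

Weight = 155.5 lb ÷ 2.2 lb/kg = 70.68182 kg
Dose = 2 mcg/kg/min × 70.68182 kg = 141.3636 mcg/min
141.3636 mcg/min × 60 min/hr = 8481.818 mcg/hr
Concentration = 27 mg ÷ 1094 mL = 0.02468007 mg/mL = 24.68007 mcg/mL
Rate = 8481.818 mcg/hr ÷ 24.68007 mcg/mL = 343.6707 mL/hr
Volume infused = 343.6707 mL/hr × 2.4 hr = 824.8097 mL
Volume remaining = 1094 − 824.8097 = 269.1903 mL
Drug remaining = 269.1903 mL × 24.68007 mcg/mL = 6643.636 mcg = 6.643636 mg

6.6 mg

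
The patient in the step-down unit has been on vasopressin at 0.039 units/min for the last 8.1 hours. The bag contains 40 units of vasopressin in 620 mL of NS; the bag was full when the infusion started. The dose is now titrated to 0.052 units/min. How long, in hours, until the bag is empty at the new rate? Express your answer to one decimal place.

6.7 hours

Initial rate:
0.039 units/min × 60 min/hr = 2.34 units/hr
Concentration = 40 units ÷ 620 mL = 0.06451613 units/mL
Rate = 2.34 units/hr ÷ 0.06451613 units/mL = 36.27 mL/hr
Volume infused so far = 36.27 mL/hr × 8.1 hr = 293.787 mL
Volume remaining = 620 − 293.787 = 326.213 mL
New rate:
0.052 units/min × 60 min/hr = 3.12 units/hr
Rate = 3.12 units/hr ÷ 0.06451613 units/mL = 48.36 mL/hr
Time remaining = 326.213 mL ÷ 48.36 mL/hr = 6.745513 hr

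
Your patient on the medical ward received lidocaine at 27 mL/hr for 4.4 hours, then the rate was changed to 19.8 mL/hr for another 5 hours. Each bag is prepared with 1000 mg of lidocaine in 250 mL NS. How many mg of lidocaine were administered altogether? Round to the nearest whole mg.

871 mg

Concentration = 1000 mg ÷ 250 mL = 4 mg/mL
Stage 1: 27 mL/hr × 4.4 hr = 118.8 mL → 118.8 mL × 4 mg/mL = 475.2 mg
Stage 2: 19.8 mL/hr × 5 hr = 99 mL → 99 mL × 4 mg/mL = 396 mg
Total = 475.2 + 396 = 871.2 mg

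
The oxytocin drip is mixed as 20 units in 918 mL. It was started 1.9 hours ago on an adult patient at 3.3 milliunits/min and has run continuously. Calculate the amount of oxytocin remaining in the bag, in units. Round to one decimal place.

19.6 units

3.3 milliunits/min × 60 min/hr = 198 milliunits/hr
Concentration = 20 units ÷ 918 mL = 0.02178649 units/mL = 21.78649 milliunits/mL
Rate = 198 milliunits/hr ÷ 21.78649 milliunits/mL = 9.0882 mL/hr
Volume infused = 9.0882 mL/hr × 1.9 hr = 17.26758 mL
Volume remaining = 918 − 17.26758 = 900.7324 mL
Drug remaining = 900.7324 mL × 21.78649 milliunits/mL = 19623.8 milliunits = 19.6238 units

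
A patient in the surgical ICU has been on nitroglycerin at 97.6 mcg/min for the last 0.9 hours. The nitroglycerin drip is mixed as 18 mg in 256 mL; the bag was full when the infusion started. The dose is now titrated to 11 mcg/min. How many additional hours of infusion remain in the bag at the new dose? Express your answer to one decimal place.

19.3 hours

Initial rate:
97.6 mcg/min × 60 min/hr = 5856 mcg/hr
Concentration = 18 mg ÷ 256 mL = 0.0703125 mg/mL = 70.3125 mcg/mL
Rate = 5856 mcg/hr ÷ 70.3125 mcg/mL = 83.28533 mL/hr
Volume infused so far = 83.28533 mL/hr × 0.9 hr = 74.9568 mL
Volume remaining = 256 − 74.9568 = 181.0432 mL
New rate:
11 mcg/min × 60 min/hr = 660 mcg/hr
Rate = 660 mcg/hr ÷ 70.3125 mcg/mL = 9.386667 mL/hr
Time remaining = 181.0432 mL ÷ 9.386667 mL/hr = 19.28727 hr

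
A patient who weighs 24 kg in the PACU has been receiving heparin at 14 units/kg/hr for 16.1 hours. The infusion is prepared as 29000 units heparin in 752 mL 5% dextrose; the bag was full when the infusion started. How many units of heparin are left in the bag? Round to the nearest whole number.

Dose = 14 units/kg/hr × 24 kg = 336 units/hr
Concentration = 29000 units ÷ 752 mL = 38.56383 units/mL
Rate = 336 units/hr ÷ 38.56383 units/mL = 8.712828 mL/hr
Volume infused = 8.712828 mL/hr × 16.1 hr = 140.2765 mL
Volume remaining = 752 − 140.2765 = 611.7235 mL
Drug remaining = 611.7235 mL × 38.56383 units/mL = 23590.4 units

23590 units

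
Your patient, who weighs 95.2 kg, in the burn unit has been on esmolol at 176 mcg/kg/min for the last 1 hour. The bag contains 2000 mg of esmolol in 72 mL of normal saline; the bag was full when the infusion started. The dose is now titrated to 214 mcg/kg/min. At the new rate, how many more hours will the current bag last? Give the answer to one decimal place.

Initial rate:
Dose = 176 mcg/kg/min × 95.2 kg = 16755.2 mcg/min
16755.2 mcg/min × 60 min/hr = 1005312 mcg/hr
Concentration = 2000 mg ÷ 72 mL = 27.77778 mg/mL = 27777.78 mcg/mL
Rate = 1005312 mcg/hr ÷ 27777.78 mcg/mL = 36.19123 mL/hr
Volume infused so far = 36.19123 mL/hr × 1 hr = 36.19123 mL
Volume remaining = 72 − 36.19123 = 35.80877 mL
New rate:
Dose = 214 mcg/kg/min × 95.2 kg = 20372.8 mcg/min
20372.8 mcg/min × 60 min/hr = 1222368 mcg/hr
Rate = 1222368 mcg/hr ÷ 27777.78 mcg/mL = 44.00525 mL/hr
Time remaining = 35.80877 mL ÷ 44.00525 mL/hr = 0.8137386 hr

0.8 hours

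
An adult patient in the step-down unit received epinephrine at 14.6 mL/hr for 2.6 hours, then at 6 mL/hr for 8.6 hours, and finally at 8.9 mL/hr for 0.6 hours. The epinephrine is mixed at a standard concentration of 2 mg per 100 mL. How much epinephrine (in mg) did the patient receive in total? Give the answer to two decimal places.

1.90 mg

Concentration = 2 mg ÷ 100 mL = 0.02 mg/mL
Stage 1: 14.6 mL/hr × 2.6 hr = 37.96 mL → 37.96 mL × 0.02 mg/mL = 0.7592 mg
Stage 2: 6 mL/hr × 8.6 hr = 51.6 mL → 51.6 mL × 0.02 mg/mL = 1.032 mg
Stage 3: 8.9 mL/hr × 0.6 hr = 5.34 mL → 5.34 mL × 0.02 mg/mL = 0.1068 mg
Total = 0.7592 + 1.032 + 0.1068 = 1.898 mg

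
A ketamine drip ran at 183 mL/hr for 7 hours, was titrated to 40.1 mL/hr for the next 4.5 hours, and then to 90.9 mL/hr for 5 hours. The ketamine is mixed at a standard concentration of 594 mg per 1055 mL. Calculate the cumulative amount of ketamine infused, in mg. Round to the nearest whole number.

1079 mg

Concentration = 594 mg ÷ 1055 mL = 0.5630332 mg/mL
Stage 1: 183 mL/hr × 7 hr = 1281 mL → 1281 mL × 0.5630332 mg/mL = 721.2455 mg
Stage 2: 40.1 mL/hr × 4.5 hr = 180.45 mL → 180.45 mL × 0.5630332 mg/mL = 101.5993 mg
Stage 3: 90.9 mL/hr × 5 hr = 454.5 mL → 454.5 mL × 0.5630332 mg/mL = 255.8986 mg
Total = 721.2455 + 101.5993 + 255.8986 = 1078.743 mg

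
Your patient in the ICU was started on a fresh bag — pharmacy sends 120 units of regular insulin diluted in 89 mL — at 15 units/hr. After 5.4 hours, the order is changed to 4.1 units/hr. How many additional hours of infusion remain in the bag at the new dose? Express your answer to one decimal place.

Initial rate:
Concentration = 120 units ÷ 89 mL = 1.348315 units/mL
Rate = 15 units/hr ÷ 1.348315 units/mL = 11.125 mL/hr
Volume infused so far = 11.125 mL/hr × 5.4 hr = 60.075 mL
Volume remaining = 89 − 60.075 = 28.925 mL
New rate:
Rate = 4.1 units/hr ÷ 1.348315 units/mL = 3.040833 mL/hr
Time remaining = 28.925 mL ÷ 3.040833 mL/hr = 9.512195 hr

9.5 hours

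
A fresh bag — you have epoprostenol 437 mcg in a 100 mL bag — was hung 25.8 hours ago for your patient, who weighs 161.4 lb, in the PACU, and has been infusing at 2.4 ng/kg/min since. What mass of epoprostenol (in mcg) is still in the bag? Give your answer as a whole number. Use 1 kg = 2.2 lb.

Weight = 161.4 lb ÷ 2.2 lb/kg = 73.36364 kg
Dose = 2.4 ng/kg/min × 73.36364 kg = 176.0727 ng/min
176.0727 ng/min × 60 min/hr = 10564.36 ng/hr
Concentration = 437 mcg ÷ 100 mL = 4.37 mcg/mL = 4370 ng/mL
Rate = 10564.36 ng/hr ÷ 4370 ng/mL = 2.417475 mL/hr
Volume infused = 2.417475 mL/hr × 25.8 hr = 62.37084 mL
Volume remaining = 100 − 62.37084 = 37.62916 mL
Drug remaining = 37.62916 mL × 4370 ng/mL = 164439.4 ng = 164.4394 mcg

164 mcg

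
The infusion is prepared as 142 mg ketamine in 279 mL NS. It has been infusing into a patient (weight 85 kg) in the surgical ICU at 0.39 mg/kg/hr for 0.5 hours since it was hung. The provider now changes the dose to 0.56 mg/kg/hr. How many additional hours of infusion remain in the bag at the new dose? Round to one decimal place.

2.6 hours

Initial rate:
Dose = 0.39 mg/kg/hr × 85 kg = 33.15 mg/hr
Concentration = 142 mg ÷ 279 mL = 0.5089606 mg/mL
Rate = 33.15 mg/hr ÷ 0.5089606 mg/mL = 65.13275 mL/hr
Volume infused so far = 65.13275 mL/hr × 0.5 hr = 32.56637 mL
Volume remaining = 279 − 32.56637 = 246.4336 mL
New rate:
Dose = 0.56 mg/kg/hr × 85 kg = 47.6 mg/hr
Rate = 47.6 mg/hr ÷ 0.5089606 mg/mL = 93.52394 mL/hr
Time remaining = 246.4336 mL ÷ 93.52394 mL/hr = 2.634979 hr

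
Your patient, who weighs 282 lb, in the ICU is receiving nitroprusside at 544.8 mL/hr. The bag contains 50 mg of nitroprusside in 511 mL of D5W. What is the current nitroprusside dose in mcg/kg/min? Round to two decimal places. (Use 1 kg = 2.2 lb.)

6.93 mcg/kg/min

Weight = 282 lb ÷ 2.2 lb/kg = 128.1818 kg
Concentration = 50 mg ÷ 511 mL = 0.09784736 mg/mL = 97.84736 mcg/mL
Drug rate = 544.8 mL/hr × 97.84736 mcg/mL = 53307.24 mcg/hr
53307.24 mcg/hr ÷ 60 min/hr = 888.454 mcg/min
888.454 mcg/min ÷ 128.1818 kg = 6.931202 mcg/kg/min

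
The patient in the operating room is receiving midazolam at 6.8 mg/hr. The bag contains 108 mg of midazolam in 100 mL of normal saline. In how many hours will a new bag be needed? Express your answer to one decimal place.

15.9 hours

Concentration = 108 mg ÷ 100 mL = 1.08 mg/mL
Rate = 6.8 mg/hr ÷ 1.08 mg/mL = 6.296296 mL/hr
Duration = 100 mL ÷ 6.296296 mL/hr = 15.88235 hr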